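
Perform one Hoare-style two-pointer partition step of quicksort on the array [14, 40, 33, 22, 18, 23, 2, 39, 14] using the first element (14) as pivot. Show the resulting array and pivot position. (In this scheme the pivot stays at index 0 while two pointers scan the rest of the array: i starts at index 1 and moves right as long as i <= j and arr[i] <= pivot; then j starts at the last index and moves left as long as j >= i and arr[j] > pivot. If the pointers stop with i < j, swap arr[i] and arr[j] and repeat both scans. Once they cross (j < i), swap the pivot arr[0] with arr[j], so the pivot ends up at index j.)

Hoare-style two-pointer partition with pivot = 14:

Initial array: [14, 40, 33, 22, 18, 23, 2, 39, 14]

Pointers start at i = 1, j = 8.
i stops at index 1 (arr[1]=40 > 14), j stops at index 8 (arr[8]=14 <= 14): swap arr[1] and arr[8], array becomes [14, 14, 33, 22, 18, 23, 2, 39, 40]
i stops at index 2 (arr[2]=33 > 14), j stops at index 6 (arr[6]=2 <= 14): swap arr[2] and arr[6], array becomes [14, 14, 2, 22, 18, 23, 33, 39, 40]
i ends at 3, j ends at 2: the pointers have crossed (j < i), so scanning stops.

Swap pivot arr[0] with arr[2] to place pivot at position 2: [2, 14, 14, 22, 18, 23, 33, 39, 40]
Pivot position: 2

After partitioning with pivot 14, the array becomes [2, 14, 14, 22, 18, 23, 33, 39, 40]. The pivot is placed at index 2. All elements to the left of the pivot are <= 14, and all elements to the right are > 14.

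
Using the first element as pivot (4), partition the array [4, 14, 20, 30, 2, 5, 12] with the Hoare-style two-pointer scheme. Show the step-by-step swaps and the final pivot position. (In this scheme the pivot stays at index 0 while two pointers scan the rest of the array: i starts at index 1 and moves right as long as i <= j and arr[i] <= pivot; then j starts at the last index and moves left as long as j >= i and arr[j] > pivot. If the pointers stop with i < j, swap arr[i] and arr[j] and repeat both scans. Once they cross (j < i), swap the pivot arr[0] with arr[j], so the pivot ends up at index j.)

Hoare-style two-pointer partition with pivot = 4:

Initial array: [4, 14, 20, 30, 2, 5, 12]

Pointers start at i = 1, j = 6.
i stops at index 1 (arr[1]=14 > 4), j stops at index 4 (arr[4]=2 <= 4): swap arr[1] and arr[4], array becomes [4, 2, 20, 30, 14, 5, 12]
i ends at 2, j ends at 1: the pointers have crossed (j < i), so scanning stops.

Swap pivot arr[0] with arr[1] to place pivot at position 1: [2, 4, 20, 30, 14, 5, 12]
Pivot position: 1

After partitioning with pivot 4, the array becomes [2, 4, 20, 30, 14, 5, 12]. The pivot is placed at index 1. All elements to the left of the pivot are <= 4, and all elements to the right are > 4.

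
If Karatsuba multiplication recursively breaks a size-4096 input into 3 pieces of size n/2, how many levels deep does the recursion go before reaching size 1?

For divide and conquer with division factor 2:

Problem sizes at each level:
Level 0: 4096
Level 1: 2048
Level 2: 1024
Level 3: 512
Level 4: 256
Level 5: 128
Level 6: 64
Level 7: 32
Level 8: 16
Level 9: 8
Level 10: 4
Level 11: 2
Level 12: 1

The root is level 0 and the size-1 base case is level 12 (the tree spans levels 0 through 12, i.e. 13 levels counting the root), so the depth is the number of divisions: log_2(4096) = 12

The recursion tree depth is log_2(4096) = 12. At each level, the problem size is divided by 2, so it takes 12 divisions to reduce to a base case of size 1. The algorithm makes 3 recursive calls at each level.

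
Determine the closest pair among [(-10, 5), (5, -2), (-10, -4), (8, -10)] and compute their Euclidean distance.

Computing all pairwise distances among 4 points:

d((-10, 5), (5, -2)) = 16.5529
d((-10, 5), (-10, -4)) = 9.0
d((-10, 5), (8, -10)) = 23.4307
d((5, -2), (-10, -4)) = 15.1327
d((5, -2), (8, -10)) = 8.544 <-- minimum
d((-10, -4), (8, -10)) = 18.9737

Closest pair: (5, -2) and (8, -10) with distance 8.544

The closest pair is (5, -2) and (8, -10) with Euclidean distance 8.544. For 4 points, brute-force pairwise comparison is shown above. For large n, the divide-and-conquer algorithm (sort by x, recurse on halves, check the dividing strip) achieves O(n log n).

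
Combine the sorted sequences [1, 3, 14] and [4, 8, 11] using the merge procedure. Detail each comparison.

Merging process:

Compare 1 vs 4: take 1 from left. Merged: [1]
Compare 3 vs 4: take 3 from left. Merged: [1, 3]
Compare 14 vs 4: take 4 from right. Merged: [1, 3, 4]
Compare 14 vs 8: take 8 from right. Merged: [1, 3, 4, 8]
Compare 14 vs 11: take 11 from right. Merged: [1, 3, 4, 8, 11]
Append remaining from left: [14]. Merged: [1, 3, 4, 8, 11, 14]

Final merged array: [1, 3, 4, 8, 11, 14]
Total comparisons: 5

The merged array is [1, 3, 4, 8, 11, 14], requiring 5 comparisons. The merge step runs in O(n) time where n is the total number of elements.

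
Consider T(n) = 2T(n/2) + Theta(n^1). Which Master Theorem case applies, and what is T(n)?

Master Theorem for T(n) = 2T(n/2) + O(n^1):

a = 2, b = 2, c = 1
log_b(a) = log_2(2) = 1.0000

Case 2: c = 1 = log_2(2) = 1.0000
T(n) = O(n^1 log n) = O(n log n)

For T(n) = 2T(n/2) + O(n^1): log_2(2) = 1.0000. This is Case 2 of the Master Theorem (c = log_b(a), equal work at all levels), giving O(n log n).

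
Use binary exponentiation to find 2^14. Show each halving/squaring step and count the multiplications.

Computing 2^14 by squaring (build up from 2^1; each line after the first costs one multiplication):

2^1 = 2
2^2 = (2^1)^2 = 2^2 = 4
2^3 = 2 * 2^2 = 2 * 4 = 8
2^6 = (2^3)^2 = 8^2 = 64
2^7 = 2 * 2^6 = 2 * 64 = 128
2^14 = (2^7)^2 = 128^2 = 16384

Result: 16384
Multiplications needed: 5 (5 lines after 2^1)

2^14 = 16384. Using exponentiation by squaring, this requires 5 multiplications. The key idea: if the exponent is even, square the half-power; if odd, multiply by the base once.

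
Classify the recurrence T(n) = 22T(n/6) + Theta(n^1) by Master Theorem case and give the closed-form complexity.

Master Theorem for T(n) = 22T(n/6) + O(n^1):

a = 22, b = 6, c = 1
log_b(a) = log_6(22) = 1.7251

Case 1: c = 1 < log_6(22) = 1.7251
T(n) = O(n^(log_6 22))

For T(n) = 22T(n/6) + O(n^1): log_6(22) = 1.7251. This is Case 1 of the Master Theorem (c < log_b(a), work dominated by leaves), giving O(n^(log_6 22)).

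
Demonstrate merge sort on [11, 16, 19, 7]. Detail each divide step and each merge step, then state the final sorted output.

Merge sort trace:

Split: [11, 16, 19, 7] -> [11, 16] and [19, 7]
  Split: [11, 16] -> [11] and [16]
  Merge: [11] + [16] -> [11, 16]
  Split: [19, 7] -> [19] and [7]
  Merge: [19] + [7] -> [7, 19]
Merge: [11, 16] + [7, 19] -> [7, 11, 16, 19]

Final sorted array: [7, 11, 16, 19]

The merge sort proceeds by recursively splitting the array and merging sorted halves.
After all merges, the sorted array is [7, 11, 16, 19].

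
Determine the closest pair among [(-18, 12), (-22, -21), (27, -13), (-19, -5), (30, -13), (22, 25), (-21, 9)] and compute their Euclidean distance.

Computing all pairwise distances among 7 points:

d((-18, 12), (-22, -21)) = 33.2415
d((-18, 12), (27, -13)) = 51.4782
d((-18, 12), (-19, -5)) = 17.0294
d((-18, 12), (30, -13)) = 54.1202
d((-18, 12), (22, 25)) = 42.0595
d((-18, 12), (-21, 9)) = 4.2426
d((-22, -21), (27, -13)) = 49.6488
d((-22, -21), (-19, -5)) = 16.2788
d((-22, -21), (30, -13)) = 52.6118
d((-22, -21), (22, 25)) = 63.6553
d((-22, -21), (-21, 9)) = 30.0167
d((27, -13), (-19, -5)) = 46.6905
d((27, -13), (30, -13)) = 3.0 <-- minimum
d((27, -13), (22, 25)) = 38.3275
d((27, -13), (-21, 9)) = 52.8015
d((-19, -5), (30, -13)) = 49.6488
d((-19, -5), (22, 25)) = 50.8035
d((-19, -5), (-21, 9)) = 14.1421
d((30, -13), (22, 25)) = 38.833
d((30, -13), (-21, 9)) = 55.5428
d((22, 25), (-21, 9)) = 45.8803

Closest pair: (27, -13) and (30, -13) with distance 3.0

The closest pair is (27, -13) and (30, -13) with Euclidean distance 3.0. For 7 points, brute-force pairwise comparison is shown above. For large n, the divide-and-conquer algorithm (sort by x, recurse on halves, check the dividing strip) achieves O(n log n).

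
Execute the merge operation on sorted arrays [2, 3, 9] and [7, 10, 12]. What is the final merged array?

Merging process:

Compare 2 vs 7: take 2 from left. Merged: [2]
Compare 3 vs 7: take 3 from left. Merged: [2, 3]
Compare 9 vs 7: take 7 from right. Merged: [2, 3, 7]
Compare 9 vs 10: take 9 from left. Merged: [2, 3, 7, 9]
Append remaining from right: [10, 12]. Merged: [2, 3, 7, 9, 10, 12]

Final merged array: [2, 3, 7, 9, 10, 12]
Total comparisons: 4

The merged array is [2, 3, 7, 9, 10, 12], requiring 4 comparisons. The merge step runs in O(n) time where n is the total number of elements.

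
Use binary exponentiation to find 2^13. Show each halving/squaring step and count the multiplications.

Computing 2^13 by squaring (build up from 2^1; each line after the first costs one multiplication):

2^1 = 2
2^2 = (2^1)^2 = 2^2 = 4
2^3 = 2 * 2^2 = 2 * 4 = 8
2^6 = (2^3)^2 = 8^2 = 64
2^12 = (2^6)^2 = 64^2 = 4096
2^13 = 2 * 2^12 = 2 * 4096 = 8192

Result: 8192
Multiplications needed: 5 (5 lines after 2^1)

2^13 = 8192. Using exponentiation by squaring, this requires 5 multiplications. The key idea: if the exponent is even, square the half-power; if odd, multiply by the base once.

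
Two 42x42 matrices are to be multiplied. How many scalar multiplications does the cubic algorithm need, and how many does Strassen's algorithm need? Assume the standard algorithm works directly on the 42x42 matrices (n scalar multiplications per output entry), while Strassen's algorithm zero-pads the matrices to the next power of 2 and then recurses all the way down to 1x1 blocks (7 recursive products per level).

Matrix multiplication for 42x42 matrices:

Strassen's algorithm requires power-of-2 dimensions. Pad 42x42 to 64x64 (next power of 2).

Standard algorithm: 42^3 = 74088 multiplications
Strassen's algorithm: 7^(log2(64)) = 7^6 = 117649 multiplications
Difference: 74088 - 117649 = -43561 (Strassen uses MORE here due to padding overhead — for small or just-over-power-of-2 n, padding can outweigh the per-level savings)

Standard: 74088 multiplications (42^3). Strassen: 117649 multiplications (7^6, after padding to 64x64). Strassen reduces 8 recursive multiplications to 7 at each level.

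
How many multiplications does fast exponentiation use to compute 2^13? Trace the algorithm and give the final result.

Computing 2^13 by squaring (build up from 2^1; each line after the first costs one multiplication):

2^1 = 2
2^2 = (2^1)^2 = 2^2 = 4
2^3 = 2 * 2^2 = 2 * 4 = 8
2^6 = (2^3)^2 = 8^2 = 64
2^12 = (2^6)^2 = 64^2 = 4096
2^13 = 2 * 2^12 = 2 * 4096 = 8192

Result: 8192
Multiplications needed: 5 (5 lines after 2^1)

2^13 = 8192. Using exponentiation by squaring, this requires 5 multiplications. The key idea: if the exponent is even, square the half-power; if odd, multiply by the base once.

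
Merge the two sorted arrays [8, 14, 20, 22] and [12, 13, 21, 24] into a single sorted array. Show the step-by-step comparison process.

Merging process:

Compare 8 vs 12: take 8 from left. Merged: [8]
Compare 14 vs 12: take 12 from right. Merged: [8, 12]
Compare 14 vs 13: take 13 from right. Merged: [8, 12, 13]
Compare 14 vs 21: take 14 from left. Merged: [8, 12, 13, 14]
Compare 20 vs 21: take 20 from left. Merged: [8, 12, 13, 14, 20]
Compare 22 vs 21: take 21 from right. Merged: [8, 12, 13, 14, 20, 21]
Compare 22 vs 24: take 22 from left. Merged: [8, 12, 13, 14, 20, 21, 22]
Append remaining from right: [24]. Merged: [8, 12, 13, 14, 20, 21, 22, 24]

Final merged array: [8, 12, 13, 14, 20, 21, 22, 24]
Total comparisons: 7

The merged array is [8, 12, 13, 14, 20, 21, 22, 24], requiring 7 comparisons. The merge step runs in O(n) time where n is the total number of elements.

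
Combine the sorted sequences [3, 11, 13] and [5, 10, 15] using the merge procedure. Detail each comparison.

Merging process:

Compare 3 vs 5: take 3 from left. Merged: [3]
Compare 11 vs 5: take 5 from right. Merged: [3, 5]
Compare 11 vs 10: take 10 from right. Merged: [3, 5, 10]
Compare 11 vs 15: take 11 from left. Merged: [3, 5, 10, 11]
Compare 13 vs 15: take 13 from left. Merged: [3, 5, 10, 11, 13]
Append remaining from right: [15]. Merged: [3, 5, 10, 11, 13, 15]

Final merged array: [3, 5, 10, 11, 13, 15]
Total comparisons: 5

The merged array is [3, 5, 10, 11, 13, 15], requiring 5 comparisons. The merge step runs in O(n) time where n is the total number of elements.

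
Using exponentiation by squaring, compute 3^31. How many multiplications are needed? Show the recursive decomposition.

Computing 3^31 by squaring (build up from 3^1; each line after the first costs one multiplication):

3^1 = 3
3^2 = (3^1)^2 = 3^2 = 9
3^3 = 3 * 3^2 = 3 * 9 = 27
3^6 = (3^3)^2 = 27^2 = 729
3^7 = 3 * 3^6 = 3 * 729 = 2187
3^14 = (3^7)^2 = 2187^2 = 4782969
3^15 = 3 * 3^14 = 3 * 4782969 = 14348907
3^30 = (3^15)^2 = 14348907^2 = 205891132094649
3^31 = 3 * 3^30 = 3 * 205891132094649 = 617673396283947

Result: 617673396283947
Multiplications needed: 8 (8 lines after 3^1)

3^31 = 617673396283947. Using exponentiation by squaring, this requires 8 multiplications. The key idea: if the exponent is even, square the half-power; if odd, multiply by the base once.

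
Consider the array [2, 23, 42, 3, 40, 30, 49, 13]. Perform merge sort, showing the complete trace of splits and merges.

Merge sort trace:

Split: [2, 23, 42, 3, 40, 30, 49, 13] -> [2, 23, 42, 3] and [40, 30, 49, 13]
  Split: [2, 23, 42, 3] -> [2, 23] and [42, 3]
    Split: [2, 23] -> [2] and [23]
    Merge: [2] + [23] -> [2, 23]
    Split: [42, 3] -> [42] and [3]
    Merge: [42] + [3] -> [3, 42]
  Merge: [2, 23] + [3, 42] -> [2, 3, 23, 42]
  Split: [40, 30, 49, 13] -> [40, 30] and [49, 13]
    Split: [40, 30] -> [40] and [30]
    Merge: [40] + [30] -> [30, 40]
    Split: [49, 13] -> [49] and [13]
    Merge: [49] + [13] -> [13, 49]
  Merge: [30, 40] + [13, 49] -> [13, 30, 40, 49]
Merge: [2, 3, 23, 42] + [13, 30, 40, 49] -> [2, 3, 13, 23, 30, 40, 42, 49]

Final sorted array: [2, 3, 13, 23, 30, 40, 42, 49]

The merge sort proceeds by recursively splitting the array and merging sorted halves.
After all merges, the sorted array is [2, 3, 13, 23, 30, 40, 42, 49].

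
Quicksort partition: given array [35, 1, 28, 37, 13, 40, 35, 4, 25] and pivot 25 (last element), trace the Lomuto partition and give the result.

Lomuto partition with pivot = 25:

Initial array: [35, 1, 28, 37, 13, 40, 35, 4, 25]

arr[0]=35 > 25: no swap
arr[1]=1 <= 25: swap with position 0, array becomes [1, 35, 28, 37, 13, 40, 35, 4, 25]
arr[2]=28 > 25: no swap
arr[3]=37 > 25: no swap
arr[4]=13 <= 25: swap with position 1, array becomes [1, 13, 28, 37, 35, 40, 35, 4, 25]
arr[5]=40 > 25: no swap
arr[6]=35 > 25: no swap
arr[7]=4 <= 25: swap with position 2, array becomes [1, 13, 4, 37, 35, 40, 35, 28, 25]

Place pivot at position 3: [1, 13, 4, 25, 35, 40, 35, 28, 37]
Pivot position: 3

After partitioning with pivot 25, the array becomes [1, 13, 4, 25, 35, 40, 35, 28, 37]. The pivot is placed at index 3. All elements to the left of the pivot are <= 25, and all elements to the right are > 25.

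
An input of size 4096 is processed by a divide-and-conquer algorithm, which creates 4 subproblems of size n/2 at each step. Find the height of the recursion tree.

For divide and conquer with division factor 2:

Problem sizes at each level:
Level 0: 4096
Level 1: 2048
Level 2: 1024
Level 3: 512
Level 4: 256
Level 5: 128
Level 6: 64
Level 7: 32
Level 8: 16
Level 9: 8
Level 10: 4
Level 11: 2
Level 12: 1

The root is level 0 and the size-1 base case is level 12 (the tree spans levels 0 through 12, i.e. 13 levels counting the root), so the depth is the number of divisions: log_2(4096) = 12

The recursion tree depth is log_2(4096) = 12. At each level, the problem size is divided by 2, so it takes 12 divisions to reduce to a base case of size 1. The algorithm makes 4 recursive calls at each level.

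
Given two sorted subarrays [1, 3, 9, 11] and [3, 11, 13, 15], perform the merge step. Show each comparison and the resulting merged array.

Merging process:

Compare 1 vs 3: take 1 from left. Merged: [1]
Compare 3 vs 3: take 3 from left. Merged: [1, 3]
Compare 9 vs 3: take 3 from right. Merged: [1, 3, 3]
Compare 9 vs 11: take 9 from left. Merged: [1, 3, 3, 9]
Compare 11 vs 11: take 11 from left. Merged: [1, 3, 3, 9, 11]
Append remaining from right: [11, 13, 15]. Merged: [1, 3, 3, 9, 11, 11, 13, 15]

Final merged array: [1, 3, 3, 9, 11, 11, 13, 15]
Total comparisons: 5

The merged array is [1, 3, 3, 9, 11, 11, 13, 15], requiring 5 comparisons. The merge step runs in O(n) time where n is the total number of elements.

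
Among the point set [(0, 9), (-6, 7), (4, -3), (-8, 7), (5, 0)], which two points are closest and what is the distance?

Computing all pairwise distances among 5 points:

d((0, 9), (-6, 7)) = 6.3246
d((0, 9), (4, -3)) = 12.6491
d((0, 9), (-8, 7)) = 8.2462
d((0, 9), (5, 0)) = 10.2956
d((-6, 7), (4, -3)) = 14.1421
d((-6, 7), (-8, 7)) = 2.0 <-- minimum
d((-6, 7), (5, 0)) = 13.0384
d((4, -3), (-8, 7)) = 15.6205
d((4, -3), (5, 0)) = 3.1623
d((-8, 7), (5, 0)) = 14.7648

Closest pair: (-6, 7) and (-8, 7) with distance 2.0

The closest pair is (-6, 7) and (-8, 7) with Euclidean distance 2.0. For 5 points, brute-force pairwise comparison is shown above. For large n, the divide-and-conquer algorithm (sort by x, recurse on halves, check the dividing strip) achieves O(n log n).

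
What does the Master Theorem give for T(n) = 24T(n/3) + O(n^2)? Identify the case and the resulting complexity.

Master Theorem for T(n) = 24T(n/3) + O(n^2):

a = 24, b = 3, c = 2
log_b(a) = log_3(24) = 2.8928

Case 1: c = 2 < log_3(24) = 2.8928
T(n) = O(n^(log_3 24))

For T(n) = 24T(n/3) + O(n^2): log_3(24) = 2.8928. This is Case 1 of the Master Theorem (c < log_b(a), work dominated by leaves), giving O(n^(log_3 24)).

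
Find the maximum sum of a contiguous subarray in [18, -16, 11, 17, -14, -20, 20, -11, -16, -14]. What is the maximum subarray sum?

Using Kadane's algorithm on [18, -16, 11, 17, -14, -20, 20, -11, -16, -14]:

Scanning through the array:
Position 1 (value -16): max_ending_here = 2, max_so_far = 18
Position 2 (value 11): max_ending_here = 13, max_so_far = 18
Position 3 (value 17): max_ending_here = 30, max_so_far = 30
Position 4 (value -14): max_ending_here = 16, max_so_far = 30
Position 5 (value -20): max_ending_here = -4, max_so_far = 30
Position 6 (value 20): max_ending_here = 20, max_so_far = 30
Position 7 (value -11): max_ending_here = 9, max_so_far = 30
Position 8 (value -16): max_ending_here = -7, max_so_far = 30
Position 9 (value -14): max_ending_here = -14, max_so_far = 30

Maximum subarray: [18, -16, 11, 17]
Maximum sum: 30

The maximum subarray is [18, -16, 11, 17] with sum 30. This subarray runs from index 0 to index 3.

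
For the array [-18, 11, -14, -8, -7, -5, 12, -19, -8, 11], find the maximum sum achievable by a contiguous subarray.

Using Kadane's algorithm on [-18, 11, -14, -8, -7, -5, 12, -19, -8, 11]:

Scanning through the array:
Position 1 (value 11): max_ending_here = 11, max_so_far = 11
Position 2 (value -14): max_ending_here = -3, max_so_far = 11
Position 3 (value -8): max_ending_here = -8, max_so_far = 11
Position 4 (value -7): max_ending_here = -7, max_so_far = 11
Position 5 (value -5): max_ending_here = -5, max_so_far = 11
Position 6 (value 12): max_ending_here = 12, max_so_far = 12
Position 7 (value -19): max_ending_here = -7, max_so_far = 12
Position 8 (value -8): max_ending_here = -8, max_so_far = 12
Position 9 (value 11): max_ending_here = 11, max_so_far = 12

Maximum subarray: [12]
Maximum sum: 12

The maximum subarray is [12] with sum 12. This subarray runs from index 6 to index 6.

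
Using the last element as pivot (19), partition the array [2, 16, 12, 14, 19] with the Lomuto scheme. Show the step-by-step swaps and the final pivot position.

Lomuto partition with pivot = 19:

Initial array: [2, 16, 12, 14, 19]

arr[0]=2 <= 19: swap with position 0, array becomes [2, 16, 12, 14, 19]
arr[1]=16 <= 19: swap with position 1, array becomes [2, 16, 12, 14, 19]
arr[2]=12 <= 19: swap with position 2, array becomes [2, 16, 12, 14, 19]
arr[3]=14 <= 19: swap with position 3, array becomes [2, 16, 12, 14, 19]

Place pivot at position 4: [2, 16, 12, 14, 19]
Pivot position: 4

After partitioning with pivot 19, the array becomes [2, 16, 12, 14, 19]. The pivot is placed at index 4. All elements to the left of the pivot are <= 19, and all elements to the right are > 19.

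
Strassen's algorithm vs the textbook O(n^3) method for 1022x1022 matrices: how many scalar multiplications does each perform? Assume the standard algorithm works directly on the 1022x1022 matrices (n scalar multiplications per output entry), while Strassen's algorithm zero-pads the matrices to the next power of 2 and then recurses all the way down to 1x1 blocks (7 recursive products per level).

Matrix multiplication for 1022x1022 matrices:

Strassen's algorithm requires power-of-2 dimensions. Pad 1022x1022 to 1024x1024 (next power of 2).

Standard algorithm: 1022^3 = 1067462648 multiplications
Strassen's algorithm: 7^(log2(1024)) = 7^10 = 282475249 multiplications
Savings: 1067462648 - 282475249 = 784987399 multiplications

Standard: 1067462648 multiplications (1022^3). Strassen: 282475249 multiplications (7^10, after padding to 1024x1024). Strassen reduces 8 recursive multiplications to 7 at each level.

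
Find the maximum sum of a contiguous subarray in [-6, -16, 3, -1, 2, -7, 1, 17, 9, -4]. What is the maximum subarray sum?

Using Kadane's algorithm on [-6, -16, 3, -1, 2, -7, 1, 17, 9, -4]:

Scanning through the array:
Position 1 (value -16): max_ending_here = -16, max_so_far = -6
Position 2 (value 3): max_ending_here = 3, max_so_far = 3
Position 3 (value -1): max_ending_here = 2, max_so_far = 3
Position 4 (value 2): max_ending_here = 4, max_so_far = 4
Position 5 (value -7): max_ending_here = -3, max_so_far = 4
Position 6 (value 1): max_ending_here = 1, max_so_far = 4
Position 7 (value 17): max_ending_here = 18, max_so_far = 18
Position 8 (value 9): max_ending_here = 27, max_so_far = 27
Position 9 (value -4): max_ending_here = 23, max_so_far = 27

Maximum subarray: [1, 17, 9]
Maximum sum: 27

The maximum subarray is [1, 17, 9] with sum 27. This subarray runs from index 6 to index 8.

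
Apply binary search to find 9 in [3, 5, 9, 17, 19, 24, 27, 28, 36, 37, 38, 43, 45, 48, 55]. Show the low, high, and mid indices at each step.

Binary search for 9 in [3, 5, 9, 17, 19, 24, 27, 28, 36, 37, 38, 43, 45, 48, 55]:

lo=0, hi=14, mid=7, arr[mid]=28 -> 28 > 9, search left half
lo=0, hi=6, mid=3, arr[mid]=17 -> 17 > 9, search left half
lo=0, hi=2, mid=1, arr[mid]=5 -> 5 < 9, search right half
lo=2, hi=2, mid=2, arr[mid]=9 -> Found target at index 2!

Binary search finds 9 at index 2 after 4 comparisons. The search repeatedly halves the search space by comparing with the middle element.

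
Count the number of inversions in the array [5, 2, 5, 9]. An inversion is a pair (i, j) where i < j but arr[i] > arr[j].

Finding inversions in [5, 2, 5, 9]:

(0, 1): arr[0]=5 > arr[1]=2

Total inversions: 1

The array has 1 inversion(s): (0,1). Each pair (i,j) satisfies i < j and arr[i] > arr[j].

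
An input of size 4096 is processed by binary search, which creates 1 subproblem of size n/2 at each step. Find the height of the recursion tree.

For divide and conquer with division factor 2:

Problem sizes at each level:
Level 0: 4096
Level 1: 2048
Level 2: 1024
Level 3: 512
Level 4: 256
Level 5: 128
Level 6: 64
Level 7: 32
Level 8: 16
Level 9: 8
Level 10: 4
Level 11: 2
Level 12: 1

The root is level 0 and the size-1 base case is level 12 (the tree spans levels 0 through 12, i.e. 13 levels counting the root), so the depth is the number of divisions: log_2(4096) = 12

The recursion tree depth is log_2(4096) = 12. At each level, the problem size is divided by 2, so it takes 12 divisions to reduce to a base case of size 1. The algorithm makes 1 recursive call at each level.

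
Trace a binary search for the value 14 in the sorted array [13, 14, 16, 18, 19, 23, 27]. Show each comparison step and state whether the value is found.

Binary search for 14 in [13, 14, 16, 18, 19, 23, 27]:

lo=0, hi=6, mid=3, arr[mid]=18 -> 18 > 14, search left half
lo=0, hi=2, mid=1, arr[mid]=14 -> Found target at index 1!

Binary search finds 14 at index 1 after 2 comparisons. The search repeatedly halves the search space by comparing with the middle element.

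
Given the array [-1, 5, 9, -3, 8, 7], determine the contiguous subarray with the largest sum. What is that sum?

Using Kadane's algorithm on [-1, 5, 9, -3, 8, 7]:

Scanning through the array:
Position 1 (value 5): max_ending_here = 5, max_so_far = 5
Position 2 (value 9): max_ending_here = 14, max_so_far = 14
Position 3 (value -3): max_ending_here = 11, max_so_far = 14
Position 4 (value 8): max_ending_here = 19, max_so_far = 19
Position 5 (value 7): max_ending_here = 26, max_so_far = 26

Maximum subarray: [5, 9, -3, 8, 7]
Maximum sum: 26

The maximum subarray is [5, 9, -3, 8, 7] with sum 26. This subarray runs from index 1 to index 5.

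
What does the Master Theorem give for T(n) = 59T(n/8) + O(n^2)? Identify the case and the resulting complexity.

Master Theorem for T(n) = 59T(n/8) + O(n^2):

a = 59, b = 8, c = 2
log_b(a) = log_8(59) = 1.9609

Case 3: c = 2 > log_8(59) = 1.9609
T(n) = O(n^2) = O(n^2)

For T(n) = 59T(n/8) + O(n^2): log_8(59) = 1.9609. This is Case 3 of the Master Theorem (c > log_b(a), work dominated by root), giving O(n^2).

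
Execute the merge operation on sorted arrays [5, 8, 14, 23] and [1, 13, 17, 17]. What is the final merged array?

Merging process:

Compare 5 vs 1: take 1 from right. Merged: [1]
Compare 5 vs 13: take 5 from left. Merged: [1, 5]
Compare 8 vs 13: take 8 from left. Merged: [1, 5, 8]
Compare 14 vs 13: take 13 from right. Merged: [1, 5, 8, 13]
Compare 14 vs 17: take 14 from left. Merged: [1, 5, 8, 13, 14]
Compare 23 vs 17: take 17 from right. Merged: [1, 5, 8, 13, 14, 17]
Compare 23 vs 17: take 17 from right. Merged: [1, 5, 8, 13, 14, 17, 17]
Append remaining from left: [23]. Merged: [1, 5, 8, 13, 14, 17, 17, 23]

Final merged array: [1, 5, 8, 13, 14, 17, 17, 23]
Total comparisons: 7

The merged array is [1, 5, 8, 13, 14, 17, 17, 23], requiring 7 comparisons. The merge step runs in O(n) time where n is the total number of elements.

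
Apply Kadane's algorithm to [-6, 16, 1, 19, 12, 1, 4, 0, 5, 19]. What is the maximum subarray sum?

Using Kadane's algorithm on [-6, 16, 1, 19, 12, 1, 4, 0, 5, 19]:

Scanning through the array:
Position 1 (value 16): max_ending_here = 16, max_so_far = 16
Position 2 (value 1): max_ending_here = 17, max_so_far = 17
Position 3 (value 19): max_ending_here = 36, max_so_far = 36
Position 4 (value 12): max_ending_here = 48, max_so_far = 48
Position 5 (value 1): max_ending_here = 49, max_so_far = 49
Position 6 (value 4): max_ending_here = 53, max_so_far = 53
Position 7 (value 0): max_ending_here = 53, max_so_far = 53
Position 8 (value 5): max_ending_here = 58, max_so_far = 58
Position 9 (value 19): max_ending_here = 77, max_so_far = 77

Maximum subarray: [16, 1, 19, 12, 1, 4, 0, 5, 19]
Maximum sum: 77

The maximum subarray is [16, 1, 19, 12, 1, 4, 0, 5, 19] with sum 77. This subarray runs from index 1 to index 9.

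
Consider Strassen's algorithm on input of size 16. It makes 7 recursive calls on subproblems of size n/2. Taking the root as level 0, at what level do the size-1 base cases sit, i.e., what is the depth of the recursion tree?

For divide and conquer with division factor 2:

Problem sizes at each level:
Level 0: 16
Level 1: 8
Level 2: 4
Level 3: 2
Level 4: 1

The root is level 0 and the size-1 base case is level 4 (the tree spans levels 0 through 4, i.e. 5 levels counting the root), so the depth is the number of divisions: log_2(16) = 4

The recursion tree depth is log_2(16) = 4. At each level, the problem size is divided by 2, so it takes 4 divisions to reduce to a base case of size 1. The algorithm makes 7 recursive calls at each level.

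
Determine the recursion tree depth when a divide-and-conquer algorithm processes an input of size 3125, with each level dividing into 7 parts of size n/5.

For divide and conquer with division factor 5:

Problem sizes at each level:
Level 0: 3125
Level 1: 625
Level 2: 125
Level 3: 25
Level 4: 5
Level 5: 1

The root is level 0 and the size-1 base case is level 5 (the tree spans levels 0 through 5, i.e. 6 levels counting the root), so the depth is the number of divisions: log_5(3125) = 5

The recursion tree depth is log_5(3125) = 5. At each level, the problem size is divided by 5, so it takes 5 divisions to reduce to a base case of size 1. The algorithm makes 7 recursive calls at each level.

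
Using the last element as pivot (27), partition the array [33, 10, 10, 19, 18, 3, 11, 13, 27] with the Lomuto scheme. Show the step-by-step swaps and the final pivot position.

Lomuto partition with pivot = 27:

Initial array: [33, 10, 10, 19, 18, 3, 11, 13, 27]

arr[0]=33 > 27: no swap
arr[1]=10 <= 27: swap with position 0, array becomes [10, 33, 10, 19, 18, 3, 11, 13, 27]
arr[2]=10 <= 27: swap with position 1, array becomes [10, 10, 33, 19, 18, 3, 11, 13, 27]
arr[3]=19 <= 27: swap with position 2, array becomes [10, 10, 19, 33, 18, 3, 11, 13, 27]
arr[4]=18 <= 27: swap with position 3, array becomes [10, 10, 19, 18, 33, 3, 11, 13, 27]
arr[5]=3 <= 27: swap with position 4, array becomes [10, 10, 19, 18, 3, 33, 11, 13, 27]
arr[6]=11 <= 27: swap with position 5, array becomes [10, 10, 19, 18, 3, 11, 33, 13, 27]
arr[7]=13 <= 27: swap with position 6, array becomes [10, 10, 19, 18, 3, 11, 13, 33, 27]

Place pivot at position 7: [10, 10, 19, 18, 3, 11, 13, 27, 33]
Pivot position: 7

After partitioning with pivot 27, the array becomes [10, 10, 19, 18, 3, 11, 13, 27, 33]. The pivot is placed at index 7. All elements to the left of the pivot are <= 27, and all elements to the right are > 27.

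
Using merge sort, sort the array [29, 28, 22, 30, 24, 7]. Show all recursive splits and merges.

Merge sort trace:

Split: [29, 28, 22, 30, 24, 7] -> [29, 28, 22] and [30, 24, 7]
  Split: [29, 28, 22] -> [29] and [28, 22]
    Split: [28, 22] -> [28] and [22]
    Merge: [28] + [22] -> [22, 28]
  Merge: [29] + [22, 28] -> [22, 28, 29]
  Split: [30, 24, 7] -> [30] and [24, 7]
    Split: [24, 7] -> [24] and [7]
    Merge: [24] + [7] -> [7, 24]
  Merge: [30] + [7, 24] -> [7, 24, 30]
Merge: [22, 28, 29] + [7, 24, 30] -> [7, 22, 24, 28, 29, 30]

Final sorted array: [7, 22, 24, 28, 29, 30]

The merge sort proceeds by recursively splitting the array and merging sorted halves.
After all merges, the sorted array is [7, 22, 24, 28, 29, 30].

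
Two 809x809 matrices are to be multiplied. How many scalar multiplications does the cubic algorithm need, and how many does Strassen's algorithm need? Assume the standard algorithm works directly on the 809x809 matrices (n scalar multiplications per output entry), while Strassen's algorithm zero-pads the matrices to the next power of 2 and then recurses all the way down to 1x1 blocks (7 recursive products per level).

Matrix multiplication for 809x809 matrices:

Strassen's algorithm requires power-of-2 dimensions. Pad 809x809 to 1024x1024 (next power of 2).

Standard algorithm: 809^3 = 529475129 multiplications
Strassen's algorithm: 7^(log2(1024)) = 7^10 = 282475249 multiplications
Savings: 529475129 - 282475249 = 246999880 multiplications

Standard: 529475129 multiplications (809^3). Strassen: 282475249 multiplications (7^10, after padding to 1024x1024). Strassen reduces 8 recursive multiplications to 7 at each level.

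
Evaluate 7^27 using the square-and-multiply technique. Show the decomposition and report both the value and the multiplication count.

Computing 7^27 by squaring (build up from 7^1; each line after the first costs one multiplication):

7^1 = 7
7^2 = (7^1)^2 = 7^2 = 49
7^3 = 7 * 7^2 = 7 * 49 = 343
7^6 = (7^3)^2 = 343^2 = 117649
7^12 = (7^6)^2 = 117649^2 = 13841287201
7^13 = 7 * 7^12 = 7 * 13841287201 = 96889010407
7^26 = (7^13)^2 = 96889010407^2 = 9387480337647754305649
7^27 = 7 * 7^26 = 7 * 9387480337647754305649 = 65712362363534280139543

Result: 65712362363534280139543
Multiplications needed: 7 (7 lines after 7^1)

7^27 = 65712362363534280139543. Using exponentiation by squaring, this requires 7 multiplications. The key idea: if the exponent is even, square the half-power; if odd, multiply by the base once.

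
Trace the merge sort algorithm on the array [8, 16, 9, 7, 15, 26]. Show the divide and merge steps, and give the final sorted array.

Merge sort trace:

Split: [8, 16, 9, 7, 15, 26] -> [8, 16, 9] and [7, 15, 26]
  Split: [8, 16, 9] -> [8] and [16, 9]
    Split: [16, 9] -> [16] and [9]
    Merge: [16] + [9] -> [9, 16]
  Merge: [8] + [9, 16] -> [8, 9, 16]
  Split: [7, 15, 26] -> [7] and [15, 26]
    Split: [15, 26] -> [15] and [26]
    Merge: [15] + [26] -> [15, 26]
  Merge: [7] + [15, 26] -> [7, 15, 26]
Merge: [8, 9, 16] + [7, 15, 26] -> [7, 8, 9, 15, 16, 26]

Final sorted array: [7, 8, 9, 15, 16, 26]

The merge sort proceeds by recursively splitting the array and merging sorted halves.
After all merges, the sorted array is [7, 8, 9, 15, 16, 26].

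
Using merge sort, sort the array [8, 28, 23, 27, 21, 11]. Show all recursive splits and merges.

Merge sort trace:

Split: [8, 28, 23, 27, 21, 11] -> [8, 28, 23] and [27, 21, 11]
  Split: [8, 28, 23] -> [8] and [28, 23]
    Split: [28, 23] -> [28] and [23]
    Merge: [28] + [23] -> [23, 28]
  Merge: [8] + [23, 28] -> [8, 23, 28]
  Split: [27, 21, 11] -> [27] and [21, 11]
    Split: [21, 11] -> [21] and [11]
    Merge: [21] + [11] -> [11, 21]
  Merge: [27] + [11, 21] -> [11, 21, 27]
Merge: [8, 23, 28] + [11, 21, 27] -> [8, 11, 21, 23, 27, 28]

Final sorted array: [8, 11, 21, 23, 27, 28]

The merge sort proceeds by recursively splitting the array and merging sorted halves.
After all merges, the sorted array is [8, 11, 21, 23, 27, 28].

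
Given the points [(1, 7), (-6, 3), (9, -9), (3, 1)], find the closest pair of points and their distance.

Computing all pairwise distances among 4 points:

d((1, 7), (-6, 3)) = 8.0623
d((1, 7), (9, -9)) = 17.8885
d((1, 7), (3, 1)) = 6.3246 <-- minimum
d((-6, 3), (9, -9)) = 19.2094
d((-6, 3), (3, 1)) = 9.2195
d((9, -9), (3, 1)) = 11.6619

Closest pair: (1, 7) and (3, 1) with distance 6.3246

The closest pair is (1, 7) and (3, 1) with Euclidean distance 6.3246. For 4 points, brute-force pairwise comparison is shown above. For large n, the divide-and-conquer algorithm (sort by x, recurse on halves, check the dividing strip) achieves O(n log n).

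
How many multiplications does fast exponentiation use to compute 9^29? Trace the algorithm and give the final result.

Computing 9^29 by squaring (build up from 9^1; each line after the first costs one multiplication):

9^1 = 9
9^2 = (9^1)^2 = 9^2 = 81
9^3 = 9 * 9^2 = 9 * 81 = 729
9^6 = (9^3)^2 = 729^2 = 531441
9^7 = 9 * 9^6 = 9 * 531441 = 4782969
9^14 = (9^7)^2 = 4782969^2 = 22876792454961
9^28 = (9^14)^2 = 22876792454961^2 = 523347633027360537213511521
9^29 = 9 * 9^28 = 9 * 523347633027360537213511521 = 4710128697246244834921603689

Result: 4710128697246244834921603689
Multiplications needed: 7 (7 lines after 9^1)

9^29 = 4710128697246244834921603689. Using exponentiation by squaring, this requires 7 multiplications. The key idea: if the exponent is even, square the half-power; if odd, multiply by the base once.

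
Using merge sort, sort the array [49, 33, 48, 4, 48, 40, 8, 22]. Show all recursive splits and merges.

Merge sort trace:

Split: [49, 33, 48, 4, 48, 40, 8, 22] -> [49, 33, 48, 4] and [48, 40, 8, 22]
  Split: [49, 33, 48, 4] -> [49, 33] and [48, 4]
    Split: [49, 33] -> [49] and [33]
    Merge: [49] + [33] -> [33, 49]
    Split: [48, 4] -> [48] and [4]
    Merge: [48] + [4] -> [4, 48]
  Merge: [33, 49] + [4, 48] -> [4, 33, 48, 49]
  Split: [48, 40, 8, 22] -> [48, 40] and [8, 22]
    Split: [48, 40] -> [48] and [40]
    Merge: [48] + [40] -> [40, 48]
    Split: [8, 22] -> [8] and [22]
    Merge: [8] + [22] -> [8, 22]
  Merge: [40, 48] + [8, 22] -> [8, 22, 40, 48]
Merge: [4, 33, 48, 49] + [8, 22, 40, 48] -> [4, 8, 22, 33, 40, 48, 48, 49]

Final sorted array: [4, 8, 22, 33, 40, 48, 48, 49]

The merge sort proceeds by recursively splitting the array and merging sorted halves.
After all merges, the sorted array is [4, 8, 22, 33, 40, 48, 48, 49].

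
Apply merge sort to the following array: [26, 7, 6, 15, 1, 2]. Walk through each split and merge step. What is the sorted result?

Merge sort trace:

Split: [26, 7, 6, 15, 1, 2] -> [26, 7, 6] and [15, 1, 2]
  Split: [26, 7, 6] -> [26] and [7, 6]
    Split: [7, 6] -> [7] and [6]
    Merge: [7] + [6] -> [6, 7]
  Merge: [26] + [6, 7] -> [6, 7, 26]
  Split: [15, 1, 2] -> [15] and [1, 2]
    Split: [1, 2] -> [1] and [2]
    Merge: [1] + [2] -> [1, 2]
  Merge: [15] + [1, 2] -> [1, 2, 15]
Merge: [6, 7, 26] + [1, 2, 15] -> [1, 2, 6, 7, 15, 26]

Final sorted array: [1, 2, 6, 7, 15, 26]

The merge sort proceeds by recursively splitting the array and merging sorted halves.
After all merges, the sorted array is [1, 2, 6, 7, 15, 26].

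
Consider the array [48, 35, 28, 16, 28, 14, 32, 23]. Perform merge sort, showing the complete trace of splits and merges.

Merge sort trace:

Split: [48, 35, 28, 16, 28, 14, 32, 23] -> [48, 35, 28, 16] and [28, 14, 32, 23]
  Split: [48, 35, 28, 16] -> [48, 35] and [28, 16]
    Split: [48, 35] -> [48] and [35]
    Merge: [48] + [35] -> [35, 48]
    Split: [28, 16] -> [28] and [16]
    Merge: [28] + [16] -> [16, 28]
  Merge: [35, 48] + [16, 28] -> [16, 28, 35, 48]
  Split: [28, 14, 32, 23] -> [28, 14] and [32, 23]
    Split: [28, 14] -> [28] and [14]
    Merge: [28] + [14] -> [14, 28]
    Split: [32, 23] -> [32] and [23]
    Merge: [32] + [23] -> [23, 32]
  Merge: [14, 28] + [23, 32] -> [14, 23, 28, 32]
Merge: [16, 28, 35, 48] + [14, 23, 28, 32] -> [14, 16, 23, 28, 28, 32, 35, 48]

Final sorted array: [14, 16, 23, 28, 28, 32, 35, 48]

The merge sort proceeds by recursively splitting the array and merging sorted halves.
After all merges, the sorted array is [14, 16, 23, 28, 28, 32, 35, 48].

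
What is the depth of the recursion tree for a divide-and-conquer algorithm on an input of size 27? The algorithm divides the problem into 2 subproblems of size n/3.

For divide and conquer with division factor 3:

Problem sizes at each level:
Level 0: 27
Level 1: 9
Level 2: 3
Level 3: 1

The root is level 0 and the size-1 base case is level 3 (the tree spans levels 0 through 3, i.e. 4 levels counting the root), so the depth is the number of divisions: log_3(27) = 3

The recursion tree depth is log_3(27) = 3. At each level, the problem size is divided by 3, so it takes 3 divisions to reduce to a base case of size 1. The algorithm makes 2 recursive calls at each level.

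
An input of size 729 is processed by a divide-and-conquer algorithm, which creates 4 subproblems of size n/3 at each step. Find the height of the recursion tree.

For divide and conquer with division factor 3:

Problem sizes at each level:
Level 0: 729
Level 1: 243
Level 2: 81
Level 3: 27
Level 4: 9
Level 5: 3
Level 6: 1

The root is level 0 and the size-1 base case is level 6 (the tree spans levels 0 through 6, i.e. 7 levels counting the root), so the depth is the number of divisions: log_3(729) = 6

The recursion tree depth is log_3(729) = 6. At each level, the problem size is divided by 3, so it takes 6 divisions to reduce to a base case of size 1. The algorithm makes 4 recursive calls at each level.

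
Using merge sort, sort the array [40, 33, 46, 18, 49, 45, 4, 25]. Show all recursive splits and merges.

Merge sort trace:

Split: [40, 33, 46, 18, 49, 45, 4, 25] -> [40, 33, 46, 18] and [49, 45, 4, 25]
  Split: [40, 33, 46, 18] -> [40, 33] and [46, 18]
    Split: [40, 33] -> [40] and [33]
    Merge: [40] + [33] -> [33, 40]
    Split: [46, 18] -> [46] and [18]
    Merge: [46] + [18] -> [18, 46]
  Merge: [33, 40] + [18, 46] -> [18, 33, 40, 46]
  Split: [49, 45, 4, 25] -> [49, 45] and [4, 25]
    Split: [49, 45] -> [49] and [45]
    Merge: [49] + [45] -> [45, 49]
    Split: [4, 25] -> [4] and [25]
    Merge: [4] + [25] -> [4, 25]
  Merge: [45, 49] + [4, 25] -> [4, 25, 45, 49]
Merge: [18, 33, 40, 46] + [4, 25, 45, 49] -> [4, 18, 25, 33, 40, 45, 46, 49]

Final sorted array: [4, 18, 25, 33, 40, 45, 46, 49]

The merge sort proceeds by recursively splitting the array and merging sorted halves.
After all merges, the sorted array is [4, 18, 25, 33, 40, 45, 46, 49].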